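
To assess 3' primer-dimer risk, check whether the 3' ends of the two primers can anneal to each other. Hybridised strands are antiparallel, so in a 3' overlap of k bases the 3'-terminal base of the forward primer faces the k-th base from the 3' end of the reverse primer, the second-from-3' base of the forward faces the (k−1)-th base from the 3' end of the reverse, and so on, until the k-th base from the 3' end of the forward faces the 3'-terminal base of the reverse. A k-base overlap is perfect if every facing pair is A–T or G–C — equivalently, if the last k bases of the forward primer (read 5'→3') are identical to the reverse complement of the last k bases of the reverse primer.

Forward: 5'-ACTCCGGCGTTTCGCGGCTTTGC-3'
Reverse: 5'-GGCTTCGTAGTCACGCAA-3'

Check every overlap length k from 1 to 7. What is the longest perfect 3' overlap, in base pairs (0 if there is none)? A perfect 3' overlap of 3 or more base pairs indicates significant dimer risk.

Last 7 bases (5'→3') — forward …GCTTTGC, reverse …CACGCAA.
Reverse complement of the reverse primer's last 7 bases: TTGCGTG; its first k bases are the reverse complement of the reverse primer's last k bases, so a perfect k-base overlap needs the forward primer's last k bases to equal them.
Comparing (forward last k vs required): k=1: C vs T ✗; k=2: GC vs TT ✗; k=3: TGC vs TTG ✗; k=4: TTGC vs TTGC ✓; k=5: TTTGC vs TTGCG ✗; k=6: CTTTGC vs TTGCGT ✗; k=7: GCTTTGC vs TTGCGTG ✗.
Only k = 4 is perfect, so the longest perfect 3' overlap is 4.

Longest perfect overlap: 4 complementary base pairs; significant dimer risk (threshold 3).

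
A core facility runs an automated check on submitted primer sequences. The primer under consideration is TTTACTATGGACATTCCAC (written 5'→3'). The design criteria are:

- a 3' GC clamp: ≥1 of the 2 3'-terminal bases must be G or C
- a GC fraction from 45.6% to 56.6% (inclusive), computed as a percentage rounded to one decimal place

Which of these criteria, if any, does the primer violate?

Base counts: A=5, T=7, G=2, C=5 (length 19).
GC clamp: 3' end AC has 1 G/C ✓
GC content: GC 7/19 = 36.8%, outside 45.6–56.6% ✗

Fails: GC content.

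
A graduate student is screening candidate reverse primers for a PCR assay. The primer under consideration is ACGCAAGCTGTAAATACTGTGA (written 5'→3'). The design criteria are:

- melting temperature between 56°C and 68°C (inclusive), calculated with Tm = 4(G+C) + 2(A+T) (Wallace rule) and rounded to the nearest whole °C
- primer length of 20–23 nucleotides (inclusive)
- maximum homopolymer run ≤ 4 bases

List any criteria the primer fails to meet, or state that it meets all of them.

Base counts: A=8, T=5, G=5, C=4 (length 22).
Tm: Tm = 2·13 + 4·9 = 62°C ✓
length: length 22 ✓
homopolymer run: longest run = 3 ✓

Meets all criteria.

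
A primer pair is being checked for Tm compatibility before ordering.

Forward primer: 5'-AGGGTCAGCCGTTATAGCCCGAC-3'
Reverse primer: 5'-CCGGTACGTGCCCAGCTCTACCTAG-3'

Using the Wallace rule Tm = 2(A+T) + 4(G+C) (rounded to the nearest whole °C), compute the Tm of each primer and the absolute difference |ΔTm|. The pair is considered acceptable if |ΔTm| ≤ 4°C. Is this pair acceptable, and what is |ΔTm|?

|ΔTm| = 8°C; the pair is not acceptable.

Forward: A=5 T=4 G=7 C=7 → Tm = 2·9 + 4·14 = 74°C.
Reverse: A=4 T=5 G=6 C=10 → Tm = 2·9 + 4·16 = 82°C.
|ΔTm| = |74 − 82| = 8°C, > 4°C.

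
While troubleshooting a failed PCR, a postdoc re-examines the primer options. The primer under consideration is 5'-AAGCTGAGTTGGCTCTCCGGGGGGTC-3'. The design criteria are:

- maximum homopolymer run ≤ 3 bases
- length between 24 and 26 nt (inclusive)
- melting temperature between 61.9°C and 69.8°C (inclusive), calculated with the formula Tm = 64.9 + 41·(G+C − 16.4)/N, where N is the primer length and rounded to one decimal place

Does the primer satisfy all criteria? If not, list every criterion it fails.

Base counts: A=3, T=6, G=11, C=6 (length 26).
homopolymer run: longest run = 6, exceeds 3 ✗
length: length 26 ✓
Tm: Tm = 64.9 + 41·(17 − 16.4)/26 = 65.8°C ✓

Fails: homopolymer run.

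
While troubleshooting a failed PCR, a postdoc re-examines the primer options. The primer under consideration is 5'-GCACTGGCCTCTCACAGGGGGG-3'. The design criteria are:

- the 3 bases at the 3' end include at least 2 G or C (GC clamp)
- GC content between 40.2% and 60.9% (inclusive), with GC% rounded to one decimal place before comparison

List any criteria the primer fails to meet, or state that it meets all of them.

Base counts: A=3, T=3, G=9, C=7 (length 22).
GC clamp: 3' end GGG has 3 G/C ✓
GC content: GC 16/22 = 72.7%, outside 40.2–60.9% ✗

Fails: GC content.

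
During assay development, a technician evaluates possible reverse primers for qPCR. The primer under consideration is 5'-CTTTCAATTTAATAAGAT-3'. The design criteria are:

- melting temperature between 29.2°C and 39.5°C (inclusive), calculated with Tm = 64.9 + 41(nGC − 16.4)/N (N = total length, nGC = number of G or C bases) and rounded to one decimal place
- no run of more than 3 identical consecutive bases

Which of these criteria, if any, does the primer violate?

Base counts: A=7, T=8, G=1, C=2 (length 18).
Tm: Tm = 64.9 + 41·(3 − 16.4)/18 = 34.4°C ✓
homopolymer run: longest run = 3 ✓

Meets all criteria.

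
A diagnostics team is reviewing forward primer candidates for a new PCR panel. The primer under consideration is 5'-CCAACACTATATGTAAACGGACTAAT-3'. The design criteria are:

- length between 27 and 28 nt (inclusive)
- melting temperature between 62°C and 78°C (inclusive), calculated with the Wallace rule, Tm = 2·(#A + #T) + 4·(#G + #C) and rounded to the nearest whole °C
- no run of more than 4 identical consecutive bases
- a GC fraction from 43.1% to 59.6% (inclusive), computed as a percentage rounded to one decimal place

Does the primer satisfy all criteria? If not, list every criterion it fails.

Base counts: A=11, T=6, G=3, C=6 (length 26).
length: length 26, outside 27–28 ✗
Tm: Tm = 2·17 + 4·9 = 70°C ✓
homopolymer run: longest run = 3 ✓
GC content: GC 9/26 = 34.6%, outside 43.1–59.6% ✗

Fails: length, GC content.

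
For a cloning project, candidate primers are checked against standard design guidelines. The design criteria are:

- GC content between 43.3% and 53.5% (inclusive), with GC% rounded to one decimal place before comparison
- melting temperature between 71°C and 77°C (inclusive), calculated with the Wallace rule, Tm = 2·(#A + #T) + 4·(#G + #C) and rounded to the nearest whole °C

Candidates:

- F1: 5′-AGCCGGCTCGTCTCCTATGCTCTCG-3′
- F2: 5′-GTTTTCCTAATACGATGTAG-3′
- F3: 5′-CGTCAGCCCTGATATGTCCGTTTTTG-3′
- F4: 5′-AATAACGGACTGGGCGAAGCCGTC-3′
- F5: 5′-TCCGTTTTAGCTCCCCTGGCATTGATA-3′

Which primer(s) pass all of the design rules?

None of the candidates satisfy all criteria.

F1 (25 nt, A=2 T=7 G=6 C=10): GC 16/25 = 64.0%, outside 43.3–53.5% ✗; Tm = 2·9 + 4·16 = 82°C, outside 71–77°C ✗ — fails.
F2 (20 nt, A=5 T=8 G=4 C=3): GC 7/20 = 35.0%, outside 43.3–53.5% ✗; Tm = 2·13 + 4·7 = 54°C, outside 71–77°C ✗ — fails.
F3 (26 nt, A=3 T=10 G=6 C=7): GC 13/26 = 50.0% ✓; Tm = 2·13 + 4·13 = 78°C, outside 71–77°C ✗ — fails.
F4 (24 nt, A=7 T=3 G=8 C=6): GC 14/24 = 58.3%, outside 43.3–53.5% ✗; Tm = 2·10 + 4·14 = 76°C ✓ — fails.
F5 (27 nt, A=4 T=10 G=5 C=8): GC 13/27 = 48.1% ✓; Tm = 2·14 + 4·13 = 80°C, outside 71–77°C ✗ — fails.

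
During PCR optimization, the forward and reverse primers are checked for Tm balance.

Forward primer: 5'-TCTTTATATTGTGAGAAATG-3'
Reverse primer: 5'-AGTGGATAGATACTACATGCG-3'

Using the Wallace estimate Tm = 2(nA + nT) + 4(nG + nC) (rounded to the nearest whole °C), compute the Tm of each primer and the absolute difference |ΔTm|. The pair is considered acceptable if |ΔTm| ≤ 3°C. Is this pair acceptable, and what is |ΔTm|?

Forward: A=6 T=9 G=4 C=1 → Tm = 2·15 + 4·5 = 50°C.
Reverse: A=7 T=5 G=6 C=3 → Tm = 2·12 + 4·9 = 60°C.
|ΔTm| = |50 − 60| = 10°C, > 3°C.

|ΔTm| = 10°C; the pair is not acceptable.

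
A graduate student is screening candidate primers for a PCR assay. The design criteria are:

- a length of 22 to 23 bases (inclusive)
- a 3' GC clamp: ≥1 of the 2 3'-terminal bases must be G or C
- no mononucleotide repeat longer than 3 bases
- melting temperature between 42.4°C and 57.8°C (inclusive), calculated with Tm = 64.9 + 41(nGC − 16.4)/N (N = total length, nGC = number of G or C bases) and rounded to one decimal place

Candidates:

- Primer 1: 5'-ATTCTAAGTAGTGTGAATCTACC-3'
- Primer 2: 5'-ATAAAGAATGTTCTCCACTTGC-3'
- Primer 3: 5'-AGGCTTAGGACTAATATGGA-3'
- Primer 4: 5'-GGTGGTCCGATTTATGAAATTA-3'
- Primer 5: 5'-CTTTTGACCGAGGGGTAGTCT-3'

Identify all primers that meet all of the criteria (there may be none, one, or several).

Primer 1 and Primer 2.

Primer 1 (23 nt, A=7 T=8 G=4 C=4): length 23 ✓; 3' end CC has 2 G/C ✓; longest run = 2 ✓; Tm = 64.9 + 41·(8 − 16.4)/23 = 49.9°C ✓ — passes.
Primer 2 (22 nt, A=7 T=7 G=3 C=5): length 22 ✓; 3' end GC has 2 G/C ✓; longest run = 3 ✓; Tm = 64.9 + 41·(8 − 16.4)/22 = 49.2°C ✓ — passes.
Primer 3 (20 nt, A=7 T=5 G=6 C=2): length 20, outside 22–23 ✗; 3' end GA has 1 G/C ✓; longest run = 2 ✓; Tm = 64.9 + 41·(8 − 16.4)/20 = 47.7°C ✓ — fails.
Primer 4 (22 nt, A=6 T=8 G=6 C=2): length 22 ✓; 3' end TA has 0 G/C, need ≥1 ✗; longest run = 3 ✓; Tm = 64.9 + 41·(8 − 16.4)/22 = 49.2°C ✓ — fails.
Primer 5 (21 nt, A=3 T=7 G=7 C=4): length 21, outside 22–23 ✗; 3' end CT has 1 G/C ✓; longest run = 4, exceeds 3 ✗; Tm = 64.9 + 41·(11 − 16.4)/21 = 54.4°C ✓ — fails.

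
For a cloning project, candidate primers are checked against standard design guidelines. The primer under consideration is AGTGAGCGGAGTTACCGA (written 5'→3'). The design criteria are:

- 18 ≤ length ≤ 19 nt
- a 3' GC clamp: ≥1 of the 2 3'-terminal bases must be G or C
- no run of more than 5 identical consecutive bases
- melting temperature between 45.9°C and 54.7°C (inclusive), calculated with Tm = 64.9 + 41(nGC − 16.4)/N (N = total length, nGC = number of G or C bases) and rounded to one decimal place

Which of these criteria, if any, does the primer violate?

Meets all criteria.

Base counts: A=5, T=3, G=7, C=3 (length 18).
length: length 18 ✓
GC clamp: 3' end GA has 1 G/C ✓
homopolymer run: longest run = 2 ✓
Tm: Tm = 64.9 + 41·(10 − 16.4)/18 = 50.3°C ✓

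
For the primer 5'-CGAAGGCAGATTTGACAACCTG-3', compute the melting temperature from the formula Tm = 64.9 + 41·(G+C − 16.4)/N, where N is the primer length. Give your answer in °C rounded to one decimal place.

54.8°C

Base counts: A=7, T=4, G=6, C=5; G+C = 11, N = 22.
Tm = 64.9 + 41·(11 − 16.4)/22 = 64.9 + -221.40/22 = 54.8°C.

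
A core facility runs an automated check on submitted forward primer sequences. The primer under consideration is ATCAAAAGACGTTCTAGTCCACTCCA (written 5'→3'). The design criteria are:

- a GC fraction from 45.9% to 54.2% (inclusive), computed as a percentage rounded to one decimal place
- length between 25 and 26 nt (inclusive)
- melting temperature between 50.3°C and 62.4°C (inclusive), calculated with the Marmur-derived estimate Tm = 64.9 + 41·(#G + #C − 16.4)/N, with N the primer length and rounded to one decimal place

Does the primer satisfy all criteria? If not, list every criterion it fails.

Base counts: A=9, T=6, G=3, C=8 (length 26).
GC content: GC 11/26 = 42.3%, outside 45.9–54.2% ✗
length: length 26 ✓
Tm: Tm = 64.9 + 41·(11 − 16.4)/26 = 56.4°C ✓

Fails: GC content.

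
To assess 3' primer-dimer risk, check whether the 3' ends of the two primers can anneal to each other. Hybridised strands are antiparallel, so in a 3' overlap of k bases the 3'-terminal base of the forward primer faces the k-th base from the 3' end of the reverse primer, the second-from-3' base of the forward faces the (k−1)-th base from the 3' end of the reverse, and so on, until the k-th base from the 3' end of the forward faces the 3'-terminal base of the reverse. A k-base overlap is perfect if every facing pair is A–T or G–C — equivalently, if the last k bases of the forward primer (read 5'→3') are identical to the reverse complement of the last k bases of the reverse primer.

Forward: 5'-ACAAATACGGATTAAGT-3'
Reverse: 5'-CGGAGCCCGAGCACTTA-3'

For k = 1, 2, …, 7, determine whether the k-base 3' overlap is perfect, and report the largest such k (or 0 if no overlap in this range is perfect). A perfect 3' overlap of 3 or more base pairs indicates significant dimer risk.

Last 7 bases (5'→3') — forward …ATTAAGT, reverse …GCACTTA.
Reverse complement of the reverse primer's last 7 bases: TAAGTGC; its first k bases are the reverse complement of the reverse primer's last k bases, so a perfect k-base overlap needs the forward primer's last k bases to equal them.
Comparing (forward last k vs required): k=1: T vs T ✓; k=2: GT vs TA ✗; k=3: AGT vs TAA ✗; k=4: AAGT vs TAAG ✗; k=5: TAAGT vs TAAGT ✓; k=6: TTAAGT vs TAAGTG ✗; k=7: ATTAAGT vs TAAGTGC ✗.
Perfect overlaps at k = 1, 5; the largest is 5.

Longest perfect overlap: 5 complementary base pairs; significant dimer risk (threshold 3).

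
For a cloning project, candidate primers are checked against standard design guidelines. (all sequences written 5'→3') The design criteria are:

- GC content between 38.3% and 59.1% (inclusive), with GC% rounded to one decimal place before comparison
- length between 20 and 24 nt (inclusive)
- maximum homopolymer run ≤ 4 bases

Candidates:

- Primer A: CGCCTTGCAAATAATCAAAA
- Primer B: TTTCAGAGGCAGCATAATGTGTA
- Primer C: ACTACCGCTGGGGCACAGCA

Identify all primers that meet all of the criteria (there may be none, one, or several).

Primer A (20 nt, A=9 T=4 G=2 C=5): GC 7/20 = 35.0%, outside 38.3–59.1% ✗; length 20 ✓; longest run = 4 ✓ — fails.
Primer B (23 nt, A=7 T=7 G=6 C=3): GC 9/23 = 39.1% ✓; length 23 ✓; longest run = 3 ✓ — passes.
Primer C (20 nt, A=5 T=2 G=6 C=7): GC 13/20 = 65.0%, outside 38.3–59.1% ✗; length 20 ✓; longest run = 4 ✓ — fails.

Primer B only.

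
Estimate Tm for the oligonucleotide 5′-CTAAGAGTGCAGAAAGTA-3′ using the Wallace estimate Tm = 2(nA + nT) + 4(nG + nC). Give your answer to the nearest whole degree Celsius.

Base counts: A=8, T=3, G=5, C=2 (length 18).
Tm = 2·(8+3) + 4·(5+2) = 2·11 + 4·7 = 22 + 28 = 50°C.

50°C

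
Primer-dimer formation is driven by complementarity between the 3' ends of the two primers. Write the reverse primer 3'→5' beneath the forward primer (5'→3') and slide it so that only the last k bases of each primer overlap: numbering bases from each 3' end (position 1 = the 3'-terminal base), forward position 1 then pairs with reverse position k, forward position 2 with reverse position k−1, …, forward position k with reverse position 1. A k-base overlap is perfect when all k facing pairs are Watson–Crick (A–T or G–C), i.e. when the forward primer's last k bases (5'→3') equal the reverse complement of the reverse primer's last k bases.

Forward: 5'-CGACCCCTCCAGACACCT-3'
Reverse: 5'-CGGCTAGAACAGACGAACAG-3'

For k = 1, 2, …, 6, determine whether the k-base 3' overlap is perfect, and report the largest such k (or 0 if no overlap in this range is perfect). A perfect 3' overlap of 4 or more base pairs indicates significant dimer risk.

Last 6 bases (5'→3') — forward …ACACCT, reverse …GAACAG.
Reverse complement of the reverse primer's last 6 bases: CTGTTC; its first k bases are the reverse complement of the reverse primer's last k bases, so a perfect k-base overlap needs the forward primer's last k bases to equal them.
Comparing (forward last k vs required): k=1: T vs C ✗; k=2: CT vs CT ✓; k=3: CCT vs CTG ✗; k=4: ACCT vs CTGT ✗; k=5: CACCT vs CTGTT ✗; k=6: ACACCT vs CTGTTC ✗.
Only k = 2 is perfect, so the longest perfect 3' overlap is 2.

Longest perfect overlap: 2 complementary base pairs; below the dimer-risk threshold (threshold 4).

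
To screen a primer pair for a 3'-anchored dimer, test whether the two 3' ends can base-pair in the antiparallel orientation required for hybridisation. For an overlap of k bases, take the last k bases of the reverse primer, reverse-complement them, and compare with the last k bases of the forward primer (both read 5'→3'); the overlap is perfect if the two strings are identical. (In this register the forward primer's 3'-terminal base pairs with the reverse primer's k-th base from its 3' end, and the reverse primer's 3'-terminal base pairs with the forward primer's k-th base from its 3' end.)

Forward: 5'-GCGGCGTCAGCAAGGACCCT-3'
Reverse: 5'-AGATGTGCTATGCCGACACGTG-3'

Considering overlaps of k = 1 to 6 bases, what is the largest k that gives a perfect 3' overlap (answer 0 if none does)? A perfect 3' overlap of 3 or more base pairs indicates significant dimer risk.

Last 6 bases (5'→3') — forward …GACCCT, reverse …CACGTG.
Reverse complement of the reverse primer's last 6 bases: CACGTG; its first k bases are the reverse complement of the reverse primer's last k bases, so a perfect k-base overlap needs the forward primer's last k bases to equal them.
Comparing (forward last k vs required): k=1: T vs C ✗; k=2: CT vs CA ✗; k=3: CCT vs CAC ✗; k=4: CCCT vs CACG ✗; k=5: ACCCT vs CACGT ✗; k=6: GACCCT vs CACGTG ✗.
No overlap length from 1 to 6 is perfect, so the longest perfect 3' overlap is 0.

Longest perfect overlap: 0 complementary base pairs; below the dimer-risk threshold (threshold 3).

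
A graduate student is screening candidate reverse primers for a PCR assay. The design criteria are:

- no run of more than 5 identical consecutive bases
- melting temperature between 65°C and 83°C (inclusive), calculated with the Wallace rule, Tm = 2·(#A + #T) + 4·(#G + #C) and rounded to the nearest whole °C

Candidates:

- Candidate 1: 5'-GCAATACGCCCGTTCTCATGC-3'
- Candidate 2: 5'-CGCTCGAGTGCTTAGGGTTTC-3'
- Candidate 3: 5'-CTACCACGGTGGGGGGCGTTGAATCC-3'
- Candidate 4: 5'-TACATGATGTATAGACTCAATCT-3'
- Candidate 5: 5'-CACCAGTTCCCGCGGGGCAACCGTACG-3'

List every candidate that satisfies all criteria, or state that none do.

Candidate 1 and Candidate 2.

Candidate 1 (21 nt, A=4 T=5 G=4 C=8): longest run = 3 ✓; Tm = 2·9 + 4·12 = 66°C ✓ — passes.
Candidate 2 (21 nt, A=2 T=7 G=7 C=5): longest run = 3 ✓; Tm = 2·9 + 4·12 = 66°C ✓ — passes.
Candidate 3 (26 nt, A=4 T=5 G=10 C=7): longest run = 6, exceeds 5 ✗; Tm = 2·9 + 4·17 = 86°C, outside 65–83°C ✗ — fails.
Candidate 4 (23 nt, A=8 T=8 G=3 C=4): longest run = 2 ✓; Tm = 2·16 + 4·7 = 60°C, outside 65–83°C ✗ — fails.
Candidate 5 (27 nt, A=5 T=3 G=8 C=11): longest run = 4 ✓; Tm = 2·8 + 4·19 = 92°C, outside 65–83°C ✗ — fails.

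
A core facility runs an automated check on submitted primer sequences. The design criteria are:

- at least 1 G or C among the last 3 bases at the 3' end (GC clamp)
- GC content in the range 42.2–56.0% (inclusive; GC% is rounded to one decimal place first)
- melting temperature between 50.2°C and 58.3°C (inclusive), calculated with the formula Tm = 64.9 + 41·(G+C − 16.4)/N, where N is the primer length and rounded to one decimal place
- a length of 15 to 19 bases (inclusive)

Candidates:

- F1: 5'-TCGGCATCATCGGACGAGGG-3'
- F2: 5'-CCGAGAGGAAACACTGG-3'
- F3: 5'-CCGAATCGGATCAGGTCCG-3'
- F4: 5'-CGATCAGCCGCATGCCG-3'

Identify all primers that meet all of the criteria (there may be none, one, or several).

F1 (20 nt, A=4 T=3 G=8 C=5): 3' end GGG has 3 G/C ✓; GC 13/20 = 65.0%, outside 42.2–56.0% ✗; Tm = 64.9 + 41·(13 − 16.4)/20 = 57.9°C ✓; length 20, outside 15–19 ✗ — fails.
F2 (17 nt, A=6 T=1 G=6 C=4): 3' end TGG has 2 G/C ✓; GC 10/17 = 58.8%, outside 42.2–56.0% ✗; Tm = 64.9 + 41·(10 − 16.4)/17 = 49.5°C, outside 50.2–58.3°C ✗; length 17 ✓ — fails.
F3 (19 nt, A=4 T=3 G=6 C=6): 3' end CCG has 3 G/C ✓; GC 12/19 = 63.2%, outside 42.2–56.0% ✗; Tm = 64.9 + 41·(12 − 16.4)/19 = 55.4°C ✓; length 19 ✓ — fails.
F4 (17 nt, A=3 T=2 G=5 C=7): 3' end CCG has 3 G/C ✓; GC 12/17 = 70.6%, outside 42.2–56.0% ✗; Tm = 64.9 + 41·(12 − 16.4)/17 = 54.3°C ✓; length 17 ✓ — fails.

None of the candidates satisfy all criteria.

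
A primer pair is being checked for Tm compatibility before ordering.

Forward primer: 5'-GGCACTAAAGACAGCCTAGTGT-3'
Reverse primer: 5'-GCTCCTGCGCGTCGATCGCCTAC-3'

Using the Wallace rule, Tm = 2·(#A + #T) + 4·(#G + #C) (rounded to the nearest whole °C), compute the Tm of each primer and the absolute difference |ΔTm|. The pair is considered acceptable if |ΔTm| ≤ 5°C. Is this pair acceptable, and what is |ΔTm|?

|ΔTm| = 12°C; the pair is not acceptable.

Forward: A=7 T=4 G=6 C=5 → Tm = 2·11 + 4·11 = 66°C.
Reverse: A=2 T=5 G=6 C=10 → Tm = 2·7 + 4·16 = 78°C.
|ΔTm| = |66 − 78| = 12°C, > 5°C.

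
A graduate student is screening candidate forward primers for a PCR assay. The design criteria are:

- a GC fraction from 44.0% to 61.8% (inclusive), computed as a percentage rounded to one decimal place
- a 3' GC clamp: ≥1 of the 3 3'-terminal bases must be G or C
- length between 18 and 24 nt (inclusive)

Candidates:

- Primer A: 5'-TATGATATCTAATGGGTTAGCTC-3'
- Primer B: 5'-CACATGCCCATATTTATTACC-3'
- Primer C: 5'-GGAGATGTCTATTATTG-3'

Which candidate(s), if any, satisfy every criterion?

None of the candidates satisfy all criteria.

Primer A (23 nt, A=6 T=9 G=5 C=3): GC 8/23 = 34.8%, outside 44.0–61.8% ✗; 3' end CTC has 2 G/C ✓; length 23 ✓ — fails.
Primer B (21 nt, A=6 T=7 G=1 C=7): GC 8/21 = 38.1%, outside 44.0–61.8% ✗; 3' end ACC has 2 G/C ✓; length 21 ✓ — fails.
Primer C (17 nt, A=4 T=7 G=5 C=1): GC 6/17 = 35.3%, outside 44.0–61.8% ✗; 3' end TTG has 1 G/C ✓; length 17, outside 18–24 ✗ — fails.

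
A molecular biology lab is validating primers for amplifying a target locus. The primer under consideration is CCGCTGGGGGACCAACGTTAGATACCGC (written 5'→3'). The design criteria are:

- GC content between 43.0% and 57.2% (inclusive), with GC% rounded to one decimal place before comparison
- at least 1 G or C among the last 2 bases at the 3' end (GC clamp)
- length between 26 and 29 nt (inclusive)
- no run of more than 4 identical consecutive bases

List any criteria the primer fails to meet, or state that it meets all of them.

Base counts: A=6, T=4, G=9, C=9 (length 28).
GC content: GC 18/28 = 64.3%, outside 43.0–57.2% ✗
GC clamp: 3' end GC has 2 G/C ✓
length: length 28 ✓
homopolymer run: longest run = 5, exceeds 4 ✗

Fails: GC content, homopolymer run.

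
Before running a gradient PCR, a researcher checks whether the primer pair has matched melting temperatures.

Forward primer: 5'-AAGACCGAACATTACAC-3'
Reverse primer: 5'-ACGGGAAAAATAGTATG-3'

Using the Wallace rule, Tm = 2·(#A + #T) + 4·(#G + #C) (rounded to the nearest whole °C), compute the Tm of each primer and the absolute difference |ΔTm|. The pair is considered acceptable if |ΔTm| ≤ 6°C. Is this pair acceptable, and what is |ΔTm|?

|ΔTm| = 2°C; the pair is acceptable.

Forward: A=8 T=2 G=2 C=5 → Tm = 2·10 + 4·7 = 48°C.
Reverse: A=8 T=3 G=5 C=1 → Tm = 2·11 + 4·6 = 46°C.
|ΔTm| = |48 − 46| = 2°C, ≤ 6°C.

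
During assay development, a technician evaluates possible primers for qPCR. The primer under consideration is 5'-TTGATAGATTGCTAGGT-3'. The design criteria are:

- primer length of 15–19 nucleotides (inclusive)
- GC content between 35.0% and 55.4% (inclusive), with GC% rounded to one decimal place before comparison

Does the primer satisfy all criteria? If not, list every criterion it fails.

Meets all criteria.

Base counts: A=4, T=7, G=5, C=1 (length 17).
length: length 17 ✓
GC content: GC 6/17 = 35.3% ✓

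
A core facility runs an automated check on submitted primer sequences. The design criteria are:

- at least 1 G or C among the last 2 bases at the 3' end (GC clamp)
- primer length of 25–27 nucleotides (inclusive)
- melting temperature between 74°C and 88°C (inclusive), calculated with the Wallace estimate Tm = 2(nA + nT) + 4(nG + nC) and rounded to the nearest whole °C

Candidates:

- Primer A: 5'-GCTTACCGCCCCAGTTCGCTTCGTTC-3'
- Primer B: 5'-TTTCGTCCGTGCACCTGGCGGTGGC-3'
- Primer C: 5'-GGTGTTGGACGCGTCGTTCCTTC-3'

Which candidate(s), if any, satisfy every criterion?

Primer A (26 nt, A=2 T=8 G=5 C=11): 3' end TC has 1 G/C ✓; length 26 ✓; Tm = 2·10 + 4·16 = 84°C ✓ — passes.
Primer B (25 nt, A=1 T=7 G=9 C=8): 3' end GC has 2 G/C ✓; length 25 ✓; Tm = 2·8 + 4·17 = 84°C ✓ — passes.
Primer C (23 nt, A=1 T=8 G=8 C=6): 3' end TC has 1 G/C ✓; length 23, outside 25–27 ✗; Tm = 2·9 + 4·14 = 74°C ✓ — fails.

Primer A and Primer B.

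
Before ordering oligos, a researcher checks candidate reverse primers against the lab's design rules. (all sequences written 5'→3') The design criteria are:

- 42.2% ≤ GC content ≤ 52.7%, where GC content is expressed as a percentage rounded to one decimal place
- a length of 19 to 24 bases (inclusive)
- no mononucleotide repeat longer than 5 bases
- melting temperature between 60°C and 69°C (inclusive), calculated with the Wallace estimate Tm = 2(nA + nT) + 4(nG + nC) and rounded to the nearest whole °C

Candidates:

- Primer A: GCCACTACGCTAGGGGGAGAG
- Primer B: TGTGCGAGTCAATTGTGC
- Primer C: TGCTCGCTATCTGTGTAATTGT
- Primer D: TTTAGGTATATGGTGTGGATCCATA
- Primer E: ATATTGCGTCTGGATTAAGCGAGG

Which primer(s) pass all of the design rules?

Primer A (21 nt, A=5 T=2 G=9 C=5): GC 14/21 = 66.7%, outside 42.2–52.7% ✗; length 21 ✓; longest run = 5 ✓; Tm = 2·7 + 4·14 = 70°C, outside 60–69°C ✗ — fails.
Primer B (18 nt, A=3 T=6 G=6 C=3): GC 9/18 = 50.0% ✓; length 18, outside 19–24 ✗; longest run = 2 ✓; Tm = 2·9 + 4·9 = 54°C, outside 60–69°C ✗ — fails.
Primer C (22 nt, A=3 T=10 G=5 C=4): GC 9/22 = 40.9%, outside 42.2–52.7% ✗; length 22 ✓; longest run = 2 ✓; Tm = 2·13 + 4·9 = 62°C ✓ — fails.
Primer D (25 nt, A=6 T=10 G=7 C=2): GC 9/25 = 36.0%, outside 42.2–52.7% ✗; length 25, outside 19–24 ✗; longest run = 3 ✓; Tm = 2·16 + 4·9 = 68°C ✓ — fails.
Primer E (24 nt, A=6 T=7 G=8 C=3): GC 11/24 = 45.8% ✓; length 24 ✓; longest run = 2 ✓; Tm = 2·13 + 4·11 = 70°C, outside 60–69°C ✗ — fails.

None of the candidates satisfy all criteria.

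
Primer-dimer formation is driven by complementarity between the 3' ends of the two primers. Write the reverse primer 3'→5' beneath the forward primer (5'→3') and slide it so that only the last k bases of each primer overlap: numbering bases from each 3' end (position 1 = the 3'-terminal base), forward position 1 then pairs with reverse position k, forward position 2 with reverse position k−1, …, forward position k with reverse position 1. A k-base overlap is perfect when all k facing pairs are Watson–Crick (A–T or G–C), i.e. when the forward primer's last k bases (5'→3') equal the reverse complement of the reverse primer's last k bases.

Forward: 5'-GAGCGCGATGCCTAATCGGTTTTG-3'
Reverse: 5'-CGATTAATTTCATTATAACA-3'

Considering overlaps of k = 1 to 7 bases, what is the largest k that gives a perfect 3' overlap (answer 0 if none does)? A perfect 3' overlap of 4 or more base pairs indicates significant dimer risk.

Last 7 bases (5'→3') — forward …GGTTTTG, reverse …TATAACA.
Reverse complement of the reverse primer's last 7 bases: TGTTATA; its first k bases are the reverse complement of the reverse primer's last k bases, so a perfect k-base overlap needs the forward primer's last k bases to equal them.
Comparing (forward last k vs required): k=1: G vs T ✗; k=2: TG vs TG ✓; k=3: TTG vs TGT ✗; k=4: TTTG vs TGTT ✗; k=5: TTTTG vs TGTTA ✗; k=6: GTTTTG vs TGTTAT ✗; k=7: GGTTTTG vs TGTTATA ✗.
Only k = 2 is perfect, so the longest perfect 3' overlap is 2.

Longest perfect overlap: 2 complementary base pairs; below the dimer-risk threshold (threshold 4).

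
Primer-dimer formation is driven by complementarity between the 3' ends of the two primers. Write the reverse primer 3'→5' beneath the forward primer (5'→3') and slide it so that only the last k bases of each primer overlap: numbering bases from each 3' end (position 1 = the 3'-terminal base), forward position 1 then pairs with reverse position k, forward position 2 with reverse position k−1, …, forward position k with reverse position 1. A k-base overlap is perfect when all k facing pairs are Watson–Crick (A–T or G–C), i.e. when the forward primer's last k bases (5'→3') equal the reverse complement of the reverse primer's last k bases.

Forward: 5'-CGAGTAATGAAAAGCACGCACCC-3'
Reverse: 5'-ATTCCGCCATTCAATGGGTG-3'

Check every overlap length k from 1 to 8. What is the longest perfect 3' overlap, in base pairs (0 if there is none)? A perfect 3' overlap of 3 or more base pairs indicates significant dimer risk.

Last 8 bases (5'→3') — forward …ACGCACCC, reverse …AATGGGTG.
Reverse complement of the reverse primer's last 8 bases: CACCCATT; its first k bases are the reverse complement of the reverse primer's last k bases, so a perfect k-base overlap needs the forward primer's last k bases to equal them.
Comparing (forward last k vs required): k=1: C vs C ✓; k=2: CC vs CA ✗; k=3: CCC vs CAC ✗; k=4: ACCC vs CACC ✗; k=5: CACCC vs CACCC ✓; k=6: GCACCC vs CACCCA ✗; k=7: CGCACCC vs CACCCAT ✗; k=8: ACGCACCC vs CACCCATT ✗.
Perfect overlaps at k = 1, 5; the largest is 5.

Longest perfect overlap: 5 complementary base pairs; significant dimer risk (threshold 3).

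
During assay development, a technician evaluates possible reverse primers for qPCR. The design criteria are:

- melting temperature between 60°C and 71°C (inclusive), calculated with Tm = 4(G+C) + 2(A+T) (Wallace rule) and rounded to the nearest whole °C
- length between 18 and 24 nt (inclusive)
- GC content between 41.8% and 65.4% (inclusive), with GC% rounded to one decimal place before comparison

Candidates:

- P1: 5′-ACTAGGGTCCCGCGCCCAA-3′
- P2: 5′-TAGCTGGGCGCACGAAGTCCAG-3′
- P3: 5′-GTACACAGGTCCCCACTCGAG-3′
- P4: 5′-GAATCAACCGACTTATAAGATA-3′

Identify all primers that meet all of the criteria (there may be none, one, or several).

P1 (19 nt, A=4 T=2 G=5 C=8): Tm = 2·6 + 4·13 = 64°C ✓; length 19 ✓; GC 13/19 = 68.4%, outside 41.8–65.4% ✗ — fails.
P2 (22 nt, A=5 T=3 G=8 C=6): Tm = 2·8 + 4·14 = 72°C, outside 60–71°C ✗; length 22 ✓; GC 14/22 = 63.6% ✓ — fails.
P3 (21 nt, A=5 T=3 G=5 C=8): Tm = 2·8 + 4·13 = 68°C ✓; length 21 ✓; GC 13/21 = 61.9% ✓ — passes.
P4 (22 nt, A=10 T=5 G=3 C=4): Tm = 2·15 + 4·7 = 58°C, outside 60–71°C ✗; length 22 ✓; GC 7/22 = 31.8%, outside 41.8–65.4% ✗ — fails.

P3 only.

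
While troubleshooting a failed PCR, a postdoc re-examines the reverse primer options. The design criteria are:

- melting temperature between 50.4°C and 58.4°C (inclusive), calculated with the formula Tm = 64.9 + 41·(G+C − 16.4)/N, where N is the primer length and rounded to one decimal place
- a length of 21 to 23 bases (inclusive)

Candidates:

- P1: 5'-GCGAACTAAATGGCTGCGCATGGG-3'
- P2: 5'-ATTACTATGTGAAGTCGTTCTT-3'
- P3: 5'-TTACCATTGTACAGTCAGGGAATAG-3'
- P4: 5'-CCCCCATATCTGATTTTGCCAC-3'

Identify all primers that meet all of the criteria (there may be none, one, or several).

P1 (24 nt, A=6 T=4 G=9 C=5): Tm = 64.9 + 41·(14 − 16.4)/24 = 60.8°C, outside 50.4–58.4°C ✗; length 24, outside 21–23 ✗ — fails.
P2 (22 nt, A=5 T=10 G=4 C=3): Tm = 64.9 + 41·(7 − 16.4)/22 = 47.4°C, outside 50.4–58.4°C ✗; length 22 ✓ — fails.
P3 (25 nt, A=8 T=7 G=6 C=4): Tm = 64.9 + 41·(10 − 16.4)/25 = 54.4°C ✓; length 25, outside 21–23 ✗ — fails.
P4 (22 nt, A=4 T=7 G=2 C=9): Tm = 64.9 + 41·(11 − 16.4)/22 = 54.8°C ✓; length 22 ✓ — passes.

P4 only.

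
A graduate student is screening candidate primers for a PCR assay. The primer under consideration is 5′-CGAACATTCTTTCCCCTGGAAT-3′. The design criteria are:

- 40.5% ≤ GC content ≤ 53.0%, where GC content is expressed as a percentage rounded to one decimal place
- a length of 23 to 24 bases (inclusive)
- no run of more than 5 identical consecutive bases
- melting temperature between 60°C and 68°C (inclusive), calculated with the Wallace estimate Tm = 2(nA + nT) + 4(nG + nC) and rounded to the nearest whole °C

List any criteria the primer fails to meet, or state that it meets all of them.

Fails: length.

Base counts: A=5, T=7, G=3, C=7 (length 22).
GC content: GC 10/22 = 45.5% ✓
length: length 22, outside 23–24 ✗
homopolymer run: longest run = 4 ✓
Tm: Tm = 2·12 + 4·10 = 64°C ✓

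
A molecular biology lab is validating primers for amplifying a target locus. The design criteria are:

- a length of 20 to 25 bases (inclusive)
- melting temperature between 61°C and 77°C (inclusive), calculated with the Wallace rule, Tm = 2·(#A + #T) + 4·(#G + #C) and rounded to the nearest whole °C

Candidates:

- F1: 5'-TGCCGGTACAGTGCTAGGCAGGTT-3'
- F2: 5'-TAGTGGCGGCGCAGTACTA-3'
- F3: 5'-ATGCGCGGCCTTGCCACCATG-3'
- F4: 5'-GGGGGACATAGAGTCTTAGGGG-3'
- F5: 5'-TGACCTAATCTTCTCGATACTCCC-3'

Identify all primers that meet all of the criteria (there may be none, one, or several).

F1 (24 nt, A=4 T=6 G=9 C=5): length 24 ✓; Tm = 2·10 + 4·14 = 76°C ✓ — passes.
F2 (19 nt, A=4 T=4 G=7 C=4): length 19, outside 20–25 ✗; Tm = 2·8 + 4·11 = 60°C, outside 61–77°C ✗ — fails.
F3 (21 nt, A=3 T=4 G=6 C=8): length 21 ✓; Tm = 2·7 + 4·14 = 70°C ✓ — passes.
F4 (22 nt, A=5 T=4 G=11 C=2): length 22 ✓; Tm = 2·9 + 4·13 = 70°C ✓ — passes.
F5 (24 nt, A=5 T=8 G=2 C=9): length 24 ✓; Tm = 2·13 + 4·11 = 70°C ✓ — passes.

F1, F3, F4 and F5.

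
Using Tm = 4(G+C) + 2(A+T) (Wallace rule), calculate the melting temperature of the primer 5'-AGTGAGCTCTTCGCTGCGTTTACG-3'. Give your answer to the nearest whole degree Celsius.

74°C

Base counts: A=3, T=8, G=7, C=6 (length 24).
Tm = 2·(3+8) + 4·(7+6) = 2·11 + 4·13 = 22 + 52 = 74°C.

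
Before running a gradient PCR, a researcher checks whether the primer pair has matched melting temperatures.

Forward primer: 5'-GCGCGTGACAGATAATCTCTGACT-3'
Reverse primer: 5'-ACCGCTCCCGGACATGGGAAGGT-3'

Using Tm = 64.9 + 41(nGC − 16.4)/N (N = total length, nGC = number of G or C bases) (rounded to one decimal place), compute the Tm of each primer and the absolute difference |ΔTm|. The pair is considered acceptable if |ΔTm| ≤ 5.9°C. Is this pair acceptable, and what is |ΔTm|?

Forward: G+C = 12, N = 24 → Tm = 64.9 + 41·(12 − 16.4)/24 = 57.4°C.
Reverse: G+C = 15, N = 23 → Tm = 64.9 + 41·(15 − 16.4)/23 = 62.4°C.
|ΔTm| = |57.4 − 62.4| = 5.0°C, ≤ 5.9°C.

|ΔTm| = 5.0°C; the pair is acceptable.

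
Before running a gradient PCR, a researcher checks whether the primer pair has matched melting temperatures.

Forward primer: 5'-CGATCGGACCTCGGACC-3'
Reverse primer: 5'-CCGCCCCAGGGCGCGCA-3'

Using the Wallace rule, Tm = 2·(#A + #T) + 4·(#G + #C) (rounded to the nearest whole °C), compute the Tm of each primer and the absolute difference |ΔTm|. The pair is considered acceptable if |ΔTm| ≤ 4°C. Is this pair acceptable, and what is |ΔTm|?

Forward: A=3 T=2 G=5 C=7 → Tm = 2·5 + 4·12 = 58°C.
Reverse: A=2 T=0 G=6 C=9 → Tm = 2·2 + 4·15 = 64°C.
|ΔTm| = |58 − 64| = 6°C, > 4°C.

|ΔTm| = 6°C; the pair is not acceptable.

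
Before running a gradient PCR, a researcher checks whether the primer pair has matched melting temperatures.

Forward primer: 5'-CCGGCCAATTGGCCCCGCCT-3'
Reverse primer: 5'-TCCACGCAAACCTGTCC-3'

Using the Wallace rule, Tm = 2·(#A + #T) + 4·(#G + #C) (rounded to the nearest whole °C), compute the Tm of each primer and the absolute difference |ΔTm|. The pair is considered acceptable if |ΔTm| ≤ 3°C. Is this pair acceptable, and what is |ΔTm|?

Forward: A=2 T=3 G=5 C=10 → Tm = 2·5 + 4·15 = 70°C.
Reverse: A=4 T=3 G=2 C=8 → Tm = 2·7 + 4·10 = 54°C.
|ΔTm| = |70 − 54| = 16°C, > 3°C.

|ΔTm| = 16°C; the pair is not acceptable.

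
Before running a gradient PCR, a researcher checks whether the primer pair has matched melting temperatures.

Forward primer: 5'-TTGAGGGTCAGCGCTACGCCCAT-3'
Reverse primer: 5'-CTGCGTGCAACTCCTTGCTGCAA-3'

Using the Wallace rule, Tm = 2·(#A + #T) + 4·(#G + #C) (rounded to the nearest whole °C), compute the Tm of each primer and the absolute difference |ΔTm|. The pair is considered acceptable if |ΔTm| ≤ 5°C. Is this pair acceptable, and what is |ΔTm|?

Forward: A=4 T=5 G=7 C=7 → Tm = 2·9 + 4·14 = 74°C.
Reverse: A=4 T=6 G=5 C=8 → Tm = 2·10 + 4·13 = 72°C.
|ΔTm| = |74 − 72| = 2°C, ≤ 5°C.

|ΔTm| = 2°C; the pair is acceptable.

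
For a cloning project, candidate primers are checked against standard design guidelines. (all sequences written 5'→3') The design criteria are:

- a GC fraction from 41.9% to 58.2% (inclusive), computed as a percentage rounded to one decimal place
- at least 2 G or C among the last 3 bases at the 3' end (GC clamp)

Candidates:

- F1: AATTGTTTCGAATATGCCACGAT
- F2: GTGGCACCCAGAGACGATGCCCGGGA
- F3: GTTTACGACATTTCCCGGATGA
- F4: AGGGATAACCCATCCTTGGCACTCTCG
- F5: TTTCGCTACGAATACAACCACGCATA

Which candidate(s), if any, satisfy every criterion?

F4 only.

F1 (23 nt, A=7 T=8 G=4 C=4): GC 8/23 = 34.8%, outside 41.9–58.2% ✗; 3' end GAT has 1 G/C, need ≥2 ✗ — fails.
F2 (26 nt, A=6 T=2 G=10 C=8): GC 18/26 = 69.2%, outside 41.9–58.2% ✗; 3' end GGA has 2 G/C ✓ — fails.
F3 (22 nt, A=5 T=7 G=5 C=5): GC 10/22 = 45.5% ✓; 3' end TGA has 1 G/C, need ≥2 ✗ — fails.
F4 (27 nt, A=6 T=6 G=6 C=9): GC 15/27 = 55.6% ✓; 3' end TCG has 2 G/C ✓ — passes.
F5 (26 nt, A=9 T=6 G=3 C=8): GC 11/26 = 42.3% ✓; 3' end ATA has 0 G/C, need ≥2 ✗ — fails.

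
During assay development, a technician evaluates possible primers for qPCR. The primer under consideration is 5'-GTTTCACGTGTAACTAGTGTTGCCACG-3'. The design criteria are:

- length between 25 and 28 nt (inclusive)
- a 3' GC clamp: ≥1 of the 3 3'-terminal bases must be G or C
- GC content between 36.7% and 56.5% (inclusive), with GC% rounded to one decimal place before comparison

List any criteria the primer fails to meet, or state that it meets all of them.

Meets all criteria.

Base counts: A=5, T=9, G=7, C=6 (length 27).
length: length 27 ✓
GC clamp: 3' end ACG has 2 G/C ✓
GC content: GC 13/27 = 48.1% ✓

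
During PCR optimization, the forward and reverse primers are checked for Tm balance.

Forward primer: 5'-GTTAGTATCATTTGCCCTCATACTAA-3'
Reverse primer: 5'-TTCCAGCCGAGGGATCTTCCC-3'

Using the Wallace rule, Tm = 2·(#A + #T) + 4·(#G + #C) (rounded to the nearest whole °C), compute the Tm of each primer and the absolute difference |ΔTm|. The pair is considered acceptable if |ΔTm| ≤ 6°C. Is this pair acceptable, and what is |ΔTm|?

|ΔTm| = 2°C; the pair is acceptable.

Forward: A=7 T=10 G=3 C=6 → Tm = 2·17 + 4·9 = 70°C.
Reverse: A=3 T=5 G=5 C=8 → Tm = 2·8 + 4·13 = 68°C.
|ΔTm| = |70 − 68| = 2°C, ≤ 6°C.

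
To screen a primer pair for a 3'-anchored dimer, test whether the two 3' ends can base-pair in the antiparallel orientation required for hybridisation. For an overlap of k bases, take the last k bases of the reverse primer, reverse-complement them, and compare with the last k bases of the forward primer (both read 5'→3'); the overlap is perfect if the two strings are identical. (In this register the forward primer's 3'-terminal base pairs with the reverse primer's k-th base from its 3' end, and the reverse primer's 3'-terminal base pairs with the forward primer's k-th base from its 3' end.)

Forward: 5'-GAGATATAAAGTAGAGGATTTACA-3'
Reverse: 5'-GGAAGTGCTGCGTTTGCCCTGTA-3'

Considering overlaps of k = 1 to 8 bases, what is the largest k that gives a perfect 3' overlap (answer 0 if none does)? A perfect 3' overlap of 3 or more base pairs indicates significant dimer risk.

Last 8 bases (5'→3') — forward …GATTTACA, reverse …GCCCTGTA.
Reverse complement of the reverse primer's last 8 bases: TACAGGGC; its first k bases are the reverse complement of the reverse primer's last k bases, so a perfect k-base overlap needs the forward primer's last k bases to equal them.
Comparing (forward last k vs required): k=1: A vs T ✗; k=2: CA vs TA ✗; k=3: ACA vs TAC ✗; k=4: TACA vs TACA ✓; k=5: TTACA vs TACAG ✗; k=6: TTTACA vs TACAGG ✗; k=7: ATTTACA vs TACAGGG ✗; k=8: GATTTACA vs TACAGGGC ✗.
Only k = 4 is perfect, so the longest perfect 3' overlap is 4.

Longest perfect overlap: 4 complementary base pairs; significant dimer risk (threshold 3).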